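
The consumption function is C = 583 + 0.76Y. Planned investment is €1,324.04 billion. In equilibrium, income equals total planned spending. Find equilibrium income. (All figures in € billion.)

Y = C + I = 583 + 0.76Y + 1324.04
Y − 0.76Y = 1907.04
0.24Y = 1907.04, so Y = 1907.04/0.24 = 7946

Y = 7946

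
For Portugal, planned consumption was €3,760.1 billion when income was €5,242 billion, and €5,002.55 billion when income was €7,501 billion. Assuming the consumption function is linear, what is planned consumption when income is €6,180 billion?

C = 4276

MPC = (5002.55 − 3760.1)/(7501 − 5242) = 1242.45/2259 = 0.55
a = 3760.1 − 0.55(5242) = 3760.1 − 2883.1 = 877
C = 877 + 0.55(6180) = 877 + 3399 = 4276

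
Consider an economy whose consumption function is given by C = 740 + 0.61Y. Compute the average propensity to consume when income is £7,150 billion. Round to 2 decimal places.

APC = 0.71

C = 740 + 0.61(7150) = 5101.5
APC = C/Y = 5101.5/7150 = 0.71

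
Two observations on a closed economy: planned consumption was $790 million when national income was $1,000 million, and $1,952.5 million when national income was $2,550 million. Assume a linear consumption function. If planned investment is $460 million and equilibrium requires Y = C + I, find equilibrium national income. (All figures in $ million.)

Y = 2000

MPC = (1952.5 − 790)/(2550 − 1000) = 1162.5/1550 = 0.75
a = 790 − 0.75(1000) = 40
Equilibrium: Y = 40 + 0.75Y + 460
0.25Y = 500, so Y = 500/0.25 = 2000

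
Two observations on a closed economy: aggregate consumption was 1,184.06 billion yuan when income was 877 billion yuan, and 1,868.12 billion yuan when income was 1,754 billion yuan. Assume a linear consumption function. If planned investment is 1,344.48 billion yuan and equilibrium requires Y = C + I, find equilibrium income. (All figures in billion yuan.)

MPC = (1868.12 − 1184.06)/(1754 − 877) = 684.06/877 = 0.78
a = 1184.06 − 0.78(877) = 500
Equilibrium: Y = 500 + 0.78Y + 1344.48
0.22Y = 1844.48, so Y = 1844.48/0.22 = 8384

Y = 8384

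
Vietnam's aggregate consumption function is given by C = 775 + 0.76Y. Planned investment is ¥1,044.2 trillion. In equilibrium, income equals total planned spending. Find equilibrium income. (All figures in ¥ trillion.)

Y = C + I = 775 + 0.76Y + 1044.2
Y − 0.76Y = 1819.2
0.24Y = 1819.2, so Y = 1819.2/0.24 = 7580

Y = 7580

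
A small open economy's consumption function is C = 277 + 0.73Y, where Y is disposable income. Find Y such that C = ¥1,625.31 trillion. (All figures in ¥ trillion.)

Y = 1847

277 + 0.73Y = 1625.31
0.73Y = 1348.31, so Y = 1348.31/0.73 = 1847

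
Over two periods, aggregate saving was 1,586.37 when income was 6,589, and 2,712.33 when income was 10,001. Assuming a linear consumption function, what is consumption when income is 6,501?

C = 4943.67

MPS = ΔS/ΔY = (2712.33 − 1586.37)/(10001 − 6589) = 1125.96/3412 = 0.33
MPC = 1 − MPS = 0.67
Autonomous saving = 1586.37 − 0.33(6589) = -588, so a = 588
C = 588 + 0.67(6501) = 588 + 4355.67 = 4943.67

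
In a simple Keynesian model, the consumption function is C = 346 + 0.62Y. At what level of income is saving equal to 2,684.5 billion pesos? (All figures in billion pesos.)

S = Y − C = -346 + 0.38Y
-346 + 0.38Y = 2684.5, so 0.38Y = 3030.5 and Y = 7975

Y = 7975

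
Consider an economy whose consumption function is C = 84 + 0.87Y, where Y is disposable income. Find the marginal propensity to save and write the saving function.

MPS = 0.13; S = -84 + 0.13Y

MPS = 1 − MPC = 1 − 0.87 = 0.13
S = Y − C = -84 + 0.13Y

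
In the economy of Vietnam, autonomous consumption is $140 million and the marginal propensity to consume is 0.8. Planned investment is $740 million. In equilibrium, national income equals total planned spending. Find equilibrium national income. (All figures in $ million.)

Y = 4400

Y = C + I = 140 + 0.8Y + 740
Y − 0.8Y = 880
0.2Y = 880, so Y = 880/0.2 = 4400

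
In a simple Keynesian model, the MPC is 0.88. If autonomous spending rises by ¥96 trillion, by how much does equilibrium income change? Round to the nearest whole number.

ΔY ≈ 800

The multiplier is 1/(1 − MPC) = 1/0.12.
ΔY = 96/0.12 = 800.00 ≈ 800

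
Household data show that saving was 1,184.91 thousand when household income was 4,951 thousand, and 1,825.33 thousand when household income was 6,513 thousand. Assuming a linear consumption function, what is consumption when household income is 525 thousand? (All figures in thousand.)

MPS = ΔS/ΔY = (1825.33 − 1184.91)/(6513 − 4951) = 640.42/1562 = 0.41
MPC = 1 − MPS = 0.59
Autonomous saving = 1184.91 − 0.41(4951) = -845, so a = 845
C = 845 + 0.59(525) = 845 + 309.75 = 1154.75

C = 1154.75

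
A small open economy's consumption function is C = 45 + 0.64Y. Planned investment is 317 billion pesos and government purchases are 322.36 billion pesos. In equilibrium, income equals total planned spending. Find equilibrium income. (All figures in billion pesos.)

Y = 1901

Y = C + I + G = 45 + 0.64Y + 317 + 322.36
Y − 0.64Y = 684.36
0.36Y = 684.36, so Y = 684.36/0.36 = 1901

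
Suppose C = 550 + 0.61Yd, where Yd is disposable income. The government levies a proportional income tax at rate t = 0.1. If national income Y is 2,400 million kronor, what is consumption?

Yd = (1 − 0.1)(2400) = 0.9(2400) = 2160
C = 550 + 0.61(2160) = 550 + 1317.6 = 1867.6

C = 1867.6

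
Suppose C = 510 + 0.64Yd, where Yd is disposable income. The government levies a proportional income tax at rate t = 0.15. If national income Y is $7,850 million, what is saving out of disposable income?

Yd = (1 − 0.15)(7850) = 0.85(7850) = 6672.5
C = 510 + 0.64(6672.5) = 510 + 4270.4 = 4780.4
S = Yd − C = 6672.5 − 4780.4 = 1892.1

S = 1892.1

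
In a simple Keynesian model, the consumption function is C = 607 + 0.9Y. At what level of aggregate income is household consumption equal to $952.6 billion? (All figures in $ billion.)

Y = 384

607 + 0.9Y = 952.6
0.9Y = 345.6, so Y = 345.6/0.9 = 384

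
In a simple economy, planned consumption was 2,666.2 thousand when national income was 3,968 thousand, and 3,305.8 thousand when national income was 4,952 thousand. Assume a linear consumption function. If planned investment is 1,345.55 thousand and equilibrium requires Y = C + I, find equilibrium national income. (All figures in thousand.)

MPC = (3305.8 − 2666.2)/(4952 − 3968) = 639.6/984 = 0.65
a = 2666.2 − 0.65(3968) = 87
Equilibrium: Y = 87 + 0.65Y + 1345.55
0.35Y = 1432.55, so Y = 1432.55/0.35 = 4093

Y = 4093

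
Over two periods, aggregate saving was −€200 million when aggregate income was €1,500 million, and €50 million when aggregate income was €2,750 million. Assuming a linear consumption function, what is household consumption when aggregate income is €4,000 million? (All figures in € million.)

MPS = ΔS/ΔY = (50 − (-200))/(2750 − 1500) = 250/1250 = 0.2
MPC = 1 − MPS = 0.8
Autonomous saving = -200 − 0.2(1500) = -500, so a = 500
C = 500 + 0.8(4000) = 500 + 3200 = 3700

C = 3700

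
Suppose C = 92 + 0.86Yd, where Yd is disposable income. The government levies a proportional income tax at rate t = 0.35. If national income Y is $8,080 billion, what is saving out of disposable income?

S = 643.28

Yd = (1 − 0.35)(8080) = 0.65(8080) = 5252
C = 92 + 0.86(5252) = 92 + 4516.72 = 4608.72
S = Yd − C = 5252 − 4608.72 = 643.28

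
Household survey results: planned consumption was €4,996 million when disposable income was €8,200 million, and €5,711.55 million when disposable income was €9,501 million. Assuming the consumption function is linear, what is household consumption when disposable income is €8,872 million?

MPC = (5711.55 − 4996)/(9501 − 8200) = 715.55/1301 = 0.55
a = 4996 − 0.55(8200) = 4996 − 4510 = 486
C = 486 + 0.55(8872) = 486 + 4879.6 = 5365.6

C = 5365.6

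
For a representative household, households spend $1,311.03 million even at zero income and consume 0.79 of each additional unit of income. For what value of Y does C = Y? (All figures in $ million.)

At break-even, C = Y: 1311.03 + 0.79Y = Y
0.21Y = 1311.03, so Y = 1311.03/0.21 = 6243

Y = 6243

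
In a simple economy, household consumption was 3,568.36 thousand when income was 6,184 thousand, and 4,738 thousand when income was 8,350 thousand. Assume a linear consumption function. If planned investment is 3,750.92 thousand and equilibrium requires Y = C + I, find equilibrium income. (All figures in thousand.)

Y = 8652

MPC = (4738 − 3568.36)/(8350 − 6184) = 1169.64/2166 = 0.54
a = 3568.36 − 0.54(6184) = 229
Equilibrium: Y = 229 + 0.54Y + 3750.92
0.46Y = 3979.92, so Y = 3979.92/0.46 = 8652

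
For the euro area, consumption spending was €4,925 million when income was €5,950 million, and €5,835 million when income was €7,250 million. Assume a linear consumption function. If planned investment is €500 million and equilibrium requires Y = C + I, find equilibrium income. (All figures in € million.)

Y = 4200

MPC = (5835 − 4925)/(7250 − 5950) = 910/1300 = 0.7
a = 4925 − 0.7(5950) = 760
Equilibrium: Y = 760 + 0.7Y + 500
0.3Y = 1260, so Y = 1260/0.3 = 4200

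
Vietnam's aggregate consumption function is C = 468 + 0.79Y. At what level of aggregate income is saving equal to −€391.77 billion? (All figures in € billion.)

S = Y − C = -468 + 0.21Y
-468 + 0.21Y = -391.77, so 0.21Y = 76.23 and Y = 363

Y = 363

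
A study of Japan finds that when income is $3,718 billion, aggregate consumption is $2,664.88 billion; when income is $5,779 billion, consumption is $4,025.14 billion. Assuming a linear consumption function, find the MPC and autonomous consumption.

MPC = ΔC/ΔY = (4025.14 − 2664.88)/(5779 − 3718) = 1360.26/2061 = 0.66
a = C − MPC·Y = 2664.88 − 0.66(3718) = 2664.88 − 2453.88 = 211

MPC = 0.66; a = 211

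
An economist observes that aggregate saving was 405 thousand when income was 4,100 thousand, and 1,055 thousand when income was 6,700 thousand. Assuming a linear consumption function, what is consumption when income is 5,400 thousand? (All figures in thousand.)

MPS = ΔS/ΔY = (1055 − 405)/(6700 − 4100) = 650/2600 = 0.25
MPC = 1 − MPS = 0.75
Autonomous saving = 405 − 0.25(4100) = -620, so a = 620
C = 620 + 0.75(5400) = 620 + 4050 = 4670

C = 4670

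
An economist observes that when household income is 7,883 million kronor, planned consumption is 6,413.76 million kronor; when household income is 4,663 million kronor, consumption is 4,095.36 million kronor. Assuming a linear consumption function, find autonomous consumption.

MPC = ΔC/ΔY = (6413.76 − 4095.36)/(7883 − 4663) = 2318.4/3220 = 0.72
a = C − MPC·Y = 4095.36 − 0.72(4663) = 4095.36 − 3357.36 = 738

a = 738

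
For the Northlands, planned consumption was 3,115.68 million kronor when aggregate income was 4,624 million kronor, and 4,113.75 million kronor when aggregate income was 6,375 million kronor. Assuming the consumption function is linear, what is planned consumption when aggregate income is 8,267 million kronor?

C = 5192.19

MPC = (4113.75 − 3115.68)/(6375 − 4624) = 998.07/1751 = 0.57
a = 3115.68 − 0.57(4624) = 3115.68 − 2635.68 = 480
C = 480 + 0.57(8267) = 480 + 4712.19 = 5192.19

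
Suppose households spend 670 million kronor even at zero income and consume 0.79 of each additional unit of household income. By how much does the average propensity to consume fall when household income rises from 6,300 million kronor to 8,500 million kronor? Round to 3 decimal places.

At Y = 6300: C = 670 + 0.79(6300) = 5647, APC = 5647/6300 = 0.8963
At Y = 8500: C = 7385, APC = 7385/8500 = 0.8688
Fall in APC = 0.8963 − 0.8688 = 0.0275 ≈ 0.028

ΔAPC = 0.028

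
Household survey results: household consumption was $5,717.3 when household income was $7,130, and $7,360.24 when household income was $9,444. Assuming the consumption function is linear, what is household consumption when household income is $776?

MPC = (7360.24 − 5717.3)/(9444 − 7130) = 1642.94/2314 = 0.71
a = 5717.3 − 0.71(7130) = 5717.3 − 5062.3 = 655
C = 655 + 0.71(776) = 655 + 550.96 = 1205.96

C = 1205.96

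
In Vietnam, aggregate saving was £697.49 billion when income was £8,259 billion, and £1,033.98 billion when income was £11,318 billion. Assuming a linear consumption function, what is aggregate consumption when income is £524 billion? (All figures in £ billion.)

C = 677.36

MPS = ΔS/ΔY = (1033.98 − 697.49)/(11318 − 8259) = 336.49/3059 = 0.11
MPC = 1 − MPS = 0.89
Autonomous saving = 697.49 − 0.11(8259) = -211, so a = 211
C = 211 + 0.89(524) = 211 + 466.36 = 677.36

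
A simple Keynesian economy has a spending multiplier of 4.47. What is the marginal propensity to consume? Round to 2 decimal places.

k = 1/(1 − MPC), so 1 − MPC = 1/k = 1/4.47 = 0.2237
MPC = 1 − 0.2237 = 0.78

MPC = 0.78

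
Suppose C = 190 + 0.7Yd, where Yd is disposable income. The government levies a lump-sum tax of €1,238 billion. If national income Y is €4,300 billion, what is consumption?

Yd = Y − T = 4300 − 1238 = 3062
C = 190 + 0.7(3062) = 190 + 2143.4 = 2333.4

C = 2333.4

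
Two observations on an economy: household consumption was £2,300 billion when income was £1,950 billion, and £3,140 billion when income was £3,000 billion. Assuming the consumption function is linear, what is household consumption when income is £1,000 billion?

MPC = (3140 − 2300)/(3000 − 1950) = 840/1050 = 0.8
a = 2300 − 0.8(1950) = 2300 − 1560 = 740
C = 740 + 0.8(1000) = 740 + 800 = 1540

C = 1540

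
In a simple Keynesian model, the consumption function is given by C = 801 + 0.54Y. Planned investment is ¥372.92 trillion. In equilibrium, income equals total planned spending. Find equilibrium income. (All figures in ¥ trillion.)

Y = C + I = 801 + 0.54Y + 372.92
Y − 0.54Y = 1173.92
0.46Y = 1173.92, so Y = 1173.92/0.46 = 2552

Y = 2552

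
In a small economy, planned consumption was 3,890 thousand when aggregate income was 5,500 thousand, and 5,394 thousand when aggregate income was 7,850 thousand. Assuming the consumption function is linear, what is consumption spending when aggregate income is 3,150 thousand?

MPC = (5394 − 3890)/(7850 − 5500) = 1504/2350 = 0.64
a = 3890 − 0.64(5500) = 3890 − 3520 = 370
C = 370 + 0.64(3150) = 370 + 2016 = 2386

C = 2386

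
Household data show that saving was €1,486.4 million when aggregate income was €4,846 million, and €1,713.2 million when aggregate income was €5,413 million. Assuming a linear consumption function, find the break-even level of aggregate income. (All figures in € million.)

MPS = ΔS/ΔY = (1713.2 − 1486.4)/(5413 − 4846) = 226.8/567 = 0.4
MPC = 1 − MPS = 0.6
From S(4846) = 1486.4: −a + 0.4(4846) = 1486.4, so a = 1938.4 − 1486.4 = 452
Break-even (S = 0): Y = a/MPS = 452/0.4 = 1130

Y = 1130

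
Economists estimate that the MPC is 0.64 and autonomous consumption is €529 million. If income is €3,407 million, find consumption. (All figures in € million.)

C = 2709.48

C = 529 + 0.64(3407) = 529 + 2180.48 = 2709.48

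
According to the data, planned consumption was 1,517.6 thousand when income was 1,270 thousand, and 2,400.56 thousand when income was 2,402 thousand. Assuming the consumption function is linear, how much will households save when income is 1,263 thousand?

MPC = (2400.56 − 1517.6)/(2402 − 1270) = 882.96/1132 = 0.78
a = 1517.6 − 0.78(1270) = 1517.6 − 990.6 = 527
C = 527 + 0.78(1263) = 1512.14
S = 1263 − 1512.14 = -249.14

S = -249.14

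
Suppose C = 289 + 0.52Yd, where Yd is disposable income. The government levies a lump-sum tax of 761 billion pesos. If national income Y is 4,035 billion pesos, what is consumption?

C = 1991.48

Yd = Y − T = 4035 − 761 = 3274
C = 289 + 0.52(3274) = 289 + 1702.48 = 1991.48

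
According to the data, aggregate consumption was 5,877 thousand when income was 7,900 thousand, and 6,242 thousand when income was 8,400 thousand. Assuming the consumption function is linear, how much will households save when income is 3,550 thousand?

MPC = (6242 − 5877)/(8400 − 7900) = 365/500 = 0.73
a = 5877 − 0.73(7900) = 5877 − 5767 = 110
C = 110 + 0.73(3550) = 2701.5
S = 3550 − 2701.5 = 848.5

S = 848.5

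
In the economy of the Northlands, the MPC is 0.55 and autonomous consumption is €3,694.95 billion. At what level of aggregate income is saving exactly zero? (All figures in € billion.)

At break-even, C = Y: 3694.95 + 0.55Y = Y
0.45Y = 3694.95, so Y = 3694.95/0.45 = 8211

Y = 8211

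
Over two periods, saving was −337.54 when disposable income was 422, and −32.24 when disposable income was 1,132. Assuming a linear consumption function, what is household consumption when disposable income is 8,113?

C = 5143.41

MPS = ΔS/ΔY = (-32.24 − (-337.54))/(1132 − 422) = 305.3/710 = 0.43
MPC = 1 − MPS = 0.57
Autonomous saving = -337.54 − 0.43(422) = -519, so a = 519
C = 519 + 0.57(8113) = 519 + 4624.41 = 5143.41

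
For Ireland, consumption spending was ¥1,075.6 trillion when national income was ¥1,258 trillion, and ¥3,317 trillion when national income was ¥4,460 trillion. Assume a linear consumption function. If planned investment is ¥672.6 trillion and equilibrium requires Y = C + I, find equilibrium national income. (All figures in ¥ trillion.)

Y = 2892

MPC = (3317 − 1075.6)/(4460 − 1258) = 2241.4/3202 = 0.7
a = 1075.6 − 0.7(1258) = 195
Equilibrium: Y = 195 + 0.7Y + 672.6
0.3Y = 867.6, so Y = 867.6/0.3 = 2892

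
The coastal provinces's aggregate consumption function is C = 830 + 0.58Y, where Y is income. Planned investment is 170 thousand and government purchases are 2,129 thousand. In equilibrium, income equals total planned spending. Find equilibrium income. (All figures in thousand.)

Y = C + I + G = 830 + 0.58Y + 170 + 2129
Y − 0.58Y = 3129
0.42Y = 3129, so Y = 3129/0.42 = 7450

Y = 7450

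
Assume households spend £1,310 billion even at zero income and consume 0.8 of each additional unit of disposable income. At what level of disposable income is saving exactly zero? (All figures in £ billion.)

Y = 6550

At break-even, C = Y: 1310 + 0.8Y = Y
0.2Y = 1310, so Y = 1310/0.2 = 6550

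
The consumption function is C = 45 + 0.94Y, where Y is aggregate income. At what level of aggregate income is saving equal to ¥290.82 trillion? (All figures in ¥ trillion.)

S = Y − C = -45 + 0.06Y
-45 + 0.06Y = 290.82, so 0.06Y = 335.82 and Y = 5597

Y = 5597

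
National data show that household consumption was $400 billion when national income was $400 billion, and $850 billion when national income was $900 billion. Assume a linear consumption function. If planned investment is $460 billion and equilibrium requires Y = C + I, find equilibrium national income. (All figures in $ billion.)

MPC = (850 − 400)/(900 − 400) = 450/500 = 0.9
a = 400 − 0.9(400) = 40
Equilibrium: Y = 40 + 0.9Y + 460
0.1Y = 500, so Y = 500/0.1 = 5000

Y = 5000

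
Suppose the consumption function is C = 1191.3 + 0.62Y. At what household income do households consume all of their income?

Y = 3135

At break-even, C = Y: 1191.3 + 0.62Y = Y
0.38Y = 1191.3, so Y = 1191.3/0.38 = 3135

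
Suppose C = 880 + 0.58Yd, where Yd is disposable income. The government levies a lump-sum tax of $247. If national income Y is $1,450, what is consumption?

C = 1577.74

Yd = Y − T = 1450 − 247 = 1203
C = 880 + 0.58(1203) = 880 + 697.74 = 1577.74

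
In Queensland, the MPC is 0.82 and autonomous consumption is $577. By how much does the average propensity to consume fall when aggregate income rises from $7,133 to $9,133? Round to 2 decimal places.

At Y = 7133: C = 577 + 0.82(7133) = 6426.06, APC = 6426.06/7133 = 0.901
At Y = 9133: C = 8066.06, APC = 8066.06/9133 = 0.883
Fall in APC = 0.901 − 0.883 = 0.018 ≈ 0.02

ΔAPC = 0.02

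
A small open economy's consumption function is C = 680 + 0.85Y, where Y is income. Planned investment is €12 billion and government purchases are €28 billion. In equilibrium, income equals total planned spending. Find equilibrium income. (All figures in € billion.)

Y = 4800

Y = C + I + G = 680 + 0.85Y + 12 + 28
Y − 0.85Y = 720
0.15Y = 720, so Y = 720/0.15 = 4800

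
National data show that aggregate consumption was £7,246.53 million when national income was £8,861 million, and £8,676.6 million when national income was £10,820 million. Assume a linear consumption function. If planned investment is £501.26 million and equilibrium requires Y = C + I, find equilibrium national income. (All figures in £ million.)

MPC = (8676.6 − 7246.53)/(10820 − 8861) = 1430.07/1959 = 0.73
a = 7246.53 − 0.73(8861) = 778
Equilibrium: Y = 778 + 0.73Y + 501.26
0.27Y = 1279.26, so Y = 1279.26/0.27 = 4738

Y = 4738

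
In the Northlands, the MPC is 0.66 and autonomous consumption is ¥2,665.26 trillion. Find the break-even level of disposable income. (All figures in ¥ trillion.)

Y = 7839

At break-even, C = Y: 2665.26 + 0.66Y = Y
0.34Y = 2665.26, so Y = 2665.26/0.34 = 7839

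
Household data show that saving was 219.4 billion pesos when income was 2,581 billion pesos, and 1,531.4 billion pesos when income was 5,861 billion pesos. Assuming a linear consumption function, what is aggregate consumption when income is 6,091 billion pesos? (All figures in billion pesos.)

MPS = ΔS/ΔY = (1531.4 − 219.4)/(5861 − 2581) = 1312/3280 = 0.4
MPC = 1 − MPS = 0.6
Autonomous saving = 219.4 − 0.4(2581) = -813, so a = 813
C = 813 + 0.6(6091) = 813 + 3654.6 = 4467.6

C = 4467.6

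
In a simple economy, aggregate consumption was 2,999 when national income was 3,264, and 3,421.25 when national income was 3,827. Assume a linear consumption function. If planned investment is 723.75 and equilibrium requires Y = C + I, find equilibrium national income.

MPC = (3421.25 − 2999)/(3827 − 3264) = 422.25/563 = 0.75
a = 2999 − 0.75(3264) = 551
Equilibrium: Y = 551 + 0.75Y + 723.75
0.25Y = 1274.75, so Y = 1274.75/0.25 = 5099

Y = 5099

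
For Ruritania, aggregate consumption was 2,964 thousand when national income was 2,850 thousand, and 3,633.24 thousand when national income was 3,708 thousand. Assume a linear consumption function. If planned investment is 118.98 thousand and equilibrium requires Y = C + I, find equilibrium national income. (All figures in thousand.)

MPC = (3633.24 − 2964)/(3708 − 2850) = 669.24/858 = 0.78
a = 2964 − 0.78(2850) = 741
Equilibrium: Y = 741 + 0.78Y + 118.98
0.22Y = 859.98, so Y = 859.98/0.22 = 3909

Y = 3909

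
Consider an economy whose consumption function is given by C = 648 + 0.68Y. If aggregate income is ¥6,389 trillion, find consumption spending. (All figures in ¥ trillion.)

C = 4992.52

C = 648 + 0.68(6389) = 648 + 4344.52 = 4992.52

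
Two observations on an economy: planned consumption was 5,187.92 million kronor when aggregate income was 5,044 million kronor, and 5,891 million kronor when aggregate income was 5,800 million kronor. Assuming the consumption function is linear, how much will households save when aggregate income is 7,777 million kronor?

MPC = (5891 − 5187.92)/(5800 − 5044) = 703.08/756 = 0.93
a = 5187.92 − 0.93(5044) = 5187.92 − 4690.92 = 497
C = 497 + 0.93(7777) = 7729.61
S = 7777 − 7729.61 = 47.39

S = 47.39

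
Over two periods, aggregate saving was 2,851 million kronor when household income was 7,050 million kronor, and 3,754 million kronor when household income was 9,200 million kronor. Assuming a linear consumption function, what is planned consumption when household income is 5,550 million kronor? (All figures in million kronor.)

MPS = ΔS/ΔY = (3754 − 2851)/(9200 − 7050) = 903/2150 = 0.42
MPC = 1 − MPS = 0.58
Autonomous saving = 2851 − 0.42(7050) = -110, so a = 110
C = 110 + 0.58(5550) = 110 + 3219 = 3329

C = 3329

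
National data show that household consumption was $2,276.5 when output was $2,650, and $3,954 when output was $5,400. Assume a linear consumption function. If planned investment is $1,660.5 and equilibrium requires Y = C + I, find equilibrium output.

Y = 5950

MPC = (3954 − 2276.5)/(5400 − 2650) = 1677.5/2750 = 0.61
a = 2276.5 − 0.61(2650) = 660
Equilibrium: Y = 660 + 0.61Y + 1660.5
0.39Y = 2320.5, so Y = 2320.5/0.39 = 5950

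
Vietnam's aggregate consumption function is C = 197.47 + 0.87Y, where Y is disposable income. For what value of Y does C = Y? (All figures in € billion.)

Y = 1519

At break-even, C = Y: 197.47 + 0.87Y = Y
0.13Y = 197.47, so Y = 197.47/0.13 = 1519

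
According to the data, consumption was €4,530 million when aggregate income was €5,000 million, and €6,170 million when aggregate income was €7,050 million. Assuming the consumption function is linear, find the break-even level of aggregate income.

Y = 2650

MPC = (6170 − 4530)/(7050 − 5000) = 1640/2050 = 0.8
a = 4530 − 0.8(5000) = 4530 − 4000 = 530
Break-even: Y = a/(1−MPC) = 530/0.2 = 2650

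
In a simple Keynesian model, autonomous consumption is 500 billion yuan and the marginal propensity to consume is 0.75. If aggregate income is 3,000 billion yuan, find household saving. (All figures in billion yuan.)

C = 500 + 0.75(3000) = 500 + 2250 = 2750
S = Y − C = 3000 − 2750 = 250

S = 250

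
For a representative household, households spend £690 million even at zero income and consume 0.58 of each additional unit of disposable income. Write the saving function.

S = Y − C = Y − (690 + 0.58Y) = -690 + (1 − 0.58)Y

S = -690 + 0.42Y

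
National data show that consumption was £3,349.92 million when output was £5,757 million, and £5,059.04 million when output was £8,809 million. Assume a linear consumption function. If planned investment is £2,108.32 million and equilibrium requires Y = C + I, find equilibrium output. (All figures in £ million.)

Y = 5078

MPC = (5059.04 − 3349.92)/(8809 − 5757) = 1709.12/3052 = 0.56
a = 3349.92 − 0.56(5757) = 126
Equilibrium: Y = 126 + 0.56Y + 2108.32
0.44Y = 2234.32, so Y = 2234.32/0.44 = 5078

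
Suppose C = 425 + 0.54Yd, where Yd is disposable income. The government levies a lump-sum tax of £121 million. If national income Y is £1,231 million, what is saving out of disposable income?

Yd = Y − T = 1231 − 121 = 1110
C = 425 + 0.54(1110) = 425 + 599.4 = 1024.4
S = Yd − C = 1110 − 1024.4 = 85.6

S = 85.6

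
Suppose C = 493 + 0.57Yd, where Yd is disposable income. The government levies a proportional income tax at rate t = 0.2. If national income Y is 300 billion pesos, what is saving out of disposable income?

S = -389.8

Yd = (1 − 0.2)(300) = 0.8(300) = 240
C = 493 + 0.57(240) = 493 + 136.8 = 629.8
S = Yd − C = 240 − 629.8 = -389.8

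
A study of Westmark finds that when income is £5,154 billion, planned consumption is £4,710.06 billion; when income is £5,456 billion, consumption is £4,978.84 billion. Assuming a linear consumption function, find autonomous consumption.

MPC = ΔC/ΔY = (4978.84 − 4710.06)/(5456 − 5154) = 268.78/302 = 0.89
a = C − MPC·Y = 4710.06 − 0.89(5154) = 4710.06 − 4587.06 = 123

a = 123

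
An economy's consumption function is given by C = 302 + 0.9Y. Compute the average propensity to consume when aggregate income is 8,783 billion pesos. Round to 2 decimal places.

APC = 0.93

C = 302 + 0.9(8783) = 8206.7
APC = C/Y = 8206.7/8783 = 0.93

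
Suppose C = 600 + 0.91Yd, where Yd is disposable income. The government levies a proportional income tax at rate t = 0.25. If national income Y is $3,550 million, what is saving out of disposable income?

Yd = (1 − 0.25)(3550) = 0.75(3550) = 2662.5
C = 600 + 0.91(2662.5) = 600 + 2422.875 = 3022.875
S = Yd − C = 2662.5 − 3022.875 = -360.375

S = -360.375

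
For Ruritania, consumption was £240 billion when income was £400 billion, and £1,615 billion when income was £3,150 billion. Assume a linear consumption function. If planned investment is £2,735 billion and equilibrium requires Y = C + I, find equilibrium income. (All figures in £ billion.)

MPC = (1615 − 240)/(3150 − 400) = 1375/2750 = 0.5
a = 240 − 0.5(400) = 40
Equilibrium: Y = 40 + 0.5Y + 2735
0.5Y = 2775, so Y = 2775/0.5 = 5550

Y = 5550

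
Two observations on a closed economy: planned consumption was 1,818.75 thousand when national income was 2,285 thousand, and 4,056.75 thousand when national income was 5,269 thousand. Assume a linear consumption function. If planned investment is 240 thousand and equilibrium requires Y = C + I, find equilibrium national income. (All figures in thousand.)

MPC = (4056.75 − 1818.75)/(5269 − 2285) = 2238/2984 = 0.75
a = 1818.75 − 0.75(2285) = 105
Equilibrium: Y = 105 + 0.75Y + 240
0.25Y = 345, so Y = 345/0.25 = 1380

Y = 1380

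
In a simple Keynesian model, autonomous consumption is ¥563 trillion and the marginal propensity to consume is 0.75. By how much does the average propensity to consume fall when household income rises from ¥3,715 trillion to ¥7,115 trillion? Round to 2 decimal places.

ΔAPC = 0.07

At Y = 3715: C = 563 + 0.75(3715) = 3349.25, APC = 3349.25/3715 = 0.902
At Y = 7115: C = 5899.25, APC = 5899.25/7115 = 0.829
Fall in APC = 0.902 − 0.829 = 0.073 ≈ 0.07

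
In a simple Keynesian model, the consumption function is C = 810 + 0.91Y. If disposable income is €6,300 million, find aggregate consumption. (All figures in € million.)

C = 810 + 0.91(6300) = 810 + 5733 = 6543

C = 6543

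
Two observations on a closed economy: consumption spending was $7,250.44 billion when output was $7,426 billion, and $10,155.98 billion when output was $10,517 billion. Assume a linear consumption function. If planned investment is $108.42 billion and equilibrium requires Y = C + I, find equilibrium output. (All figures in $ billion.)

MPC = (10155.98 − 7250.44)/(10517 − 7426) = 2905.54/3091 = 0.94
a = 7250.44 − 0.94(7426) = 270
Equilibrium: Y = 270 + 0.94Y + 108.42
0.06Y = 378.42, so Y = 378.42/0.06 = 6307

Y = 6307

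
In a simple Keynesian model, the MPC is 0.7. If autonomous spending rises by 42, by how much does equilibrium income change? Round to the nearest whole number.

The multiplier is 1/(1 − MPC) = 1/0.3.
ΔY = 42/0.3 = 140.00 ≈ 140

ΔY ≈ 140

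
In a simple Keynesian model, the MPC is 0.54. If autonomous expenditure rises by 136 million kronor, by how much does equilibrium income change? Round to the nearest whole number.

The multiplier is 1/(1 − MPC) = 1/0.46.
ΔY = 136/0.46 = 295.65 ≈ 296

ΔY ≈ 296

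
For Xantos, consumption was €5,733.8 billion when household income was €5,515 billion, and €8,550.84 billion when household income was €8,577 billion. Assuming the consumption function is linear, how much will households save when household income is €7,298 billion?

S = -76.16

MPC = (8550.84 − 5733.8)/(8577 − 5515) = 2817.04/3062 = 0.92
a = 5733.8 − 0.92(5515) = 5733.8 − 5073.8 = 660
C = 660 + 0.92(7298) = 7374.16
S = 7298 − 7374.16 = -76.16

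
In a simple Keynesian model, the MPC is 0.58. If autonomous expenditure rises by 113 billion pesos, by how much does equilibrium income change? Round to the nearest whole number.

The multiplier is 1/(1 − MPC) = 1/0.42.
ΔY = 113/0.42 = 269.05 ≈ 269

ΔY ≈ 269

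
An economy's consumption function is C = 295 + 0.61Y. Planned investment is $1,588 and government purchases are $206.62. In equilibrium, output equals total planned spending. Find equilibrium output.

Y = 5358

Y = C + I + G = 295 + 0.61Y + 1588 + 206.62
Y − 0.61Y = 2089.62
0.39Y = 2089.62, so Y = 2089.62/0.39 = 5358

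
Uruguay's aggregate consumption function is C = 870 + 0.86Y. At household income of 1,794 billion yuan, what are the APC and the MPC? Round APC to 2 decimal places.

MPC = 0.86 (the slope of the consumption function)
C = 870 + 0.86(1794) = 2412.84, so APC = 2412.84/1794 = 1.34

APC = 1.34; MPC = 0.86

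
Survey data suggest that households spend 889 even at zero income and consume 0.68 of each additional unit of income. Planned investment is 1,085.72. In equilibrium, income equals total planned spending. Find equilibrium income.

Y = C + I = 889 + 0.68Y + 1085.72
Y − 0.68Y = 1974.72
0.32Y = 1974.72, so Y = 1974.72/0.32 = 6171

Y = 6171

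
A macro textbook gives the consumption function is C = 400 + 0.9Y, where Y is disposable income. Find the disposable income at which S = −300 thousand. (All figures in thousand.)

Y = 1000

S = Y − C = -400 + 0.1Y
-400 + 0.1Y = -300, so 0.1Y = 100 and Y = 1000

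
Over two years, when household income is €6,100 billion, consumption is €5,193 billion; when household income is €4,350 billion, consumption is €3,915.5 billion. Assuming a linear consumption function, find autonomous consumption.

MPC = ΔC/ΔY = (5193 − 3915.5)/(6100 − 4350) = 1277.5/1750 = 0.73
a = C − MPC·Y = 3915.5 − 0.73(4350) = 3915.5 − 3175.5 = 740

a = 740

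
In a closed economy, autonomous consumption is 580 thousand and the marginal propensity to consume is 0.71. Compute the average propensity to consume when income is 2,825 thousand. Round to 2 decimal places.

APC = 0.92

C = 580 + 0.71(2825) = 2585.75
APC = C/Y = 2585.75/2825 = 0.92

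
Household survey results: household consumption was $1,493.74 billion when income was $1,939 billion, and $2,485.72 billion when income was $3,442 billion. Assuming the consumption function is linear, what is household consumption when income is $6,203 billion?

C = 4307.98

MPC = (2485.72 − 1493.74)/(3442 − 1939) = 991.98/1503 = 0.66
a = 1493.74 − 0.66(1939) = 1493.74 − 1279.74 = 214
C = 214 + 0.66(6203) = 214 + 4093.98 = 4307.98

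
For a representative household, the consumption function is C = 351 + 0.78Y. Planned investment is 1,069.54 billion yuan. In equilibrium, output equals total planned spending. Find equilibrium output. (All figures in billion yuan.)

Y = C + I = 351 + 0.78Y + 1069.54
Y − 0.78Y = 1420.54
0.22Y = 1420.54, so Y = 1420.54/0.22 = 6457

Y = 6457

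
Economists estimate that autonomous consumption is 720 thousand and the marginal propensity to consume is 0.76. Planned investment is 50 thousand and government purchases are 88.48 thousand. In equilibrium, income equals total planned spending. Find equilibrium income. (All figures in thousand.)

Y = C + I + G = 720 + 0.76Y + 50 + 88.48
Y − 0.76Y = 858.48
0.24Y = 858.48, so Y = 858.48/0.24 = 3577

Y = 3577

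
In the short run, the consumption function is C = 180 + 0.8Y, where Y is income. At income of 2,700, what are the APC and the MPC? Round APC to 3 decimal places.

MPC = 0.8 (the slope of the consumption function)
C = 180 + 0.8(2700) = 2340, so APC = 2340/2700 = 0.867

APC = 0.867; MPC = 0.8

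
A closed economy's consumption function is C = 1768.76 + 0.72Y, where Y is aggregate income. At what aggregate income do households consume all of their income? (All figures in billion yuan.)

At break-even, C = Y: 1768.76 + 0.72Y = Y
0.28Y = 1768.76, so Y = 1768.76/0.28 = 6317

Y = 6317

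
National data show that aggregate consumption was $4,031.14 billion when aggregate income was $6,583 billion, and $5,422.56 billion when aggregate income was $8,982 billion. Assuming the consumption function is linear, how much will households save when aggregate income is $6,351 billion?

MPC = (5422.56 − 4031.14)/(8982 − 6583) = 1391.42/2399 = 0.58
a = 4031.14 − 0.58(6583) = 4031.14 − 3818.14 = 213
C = 213 + 0.58(6351) = 3896.58
S = 6351 − 3896.58 = 2454.42

S = 2454.42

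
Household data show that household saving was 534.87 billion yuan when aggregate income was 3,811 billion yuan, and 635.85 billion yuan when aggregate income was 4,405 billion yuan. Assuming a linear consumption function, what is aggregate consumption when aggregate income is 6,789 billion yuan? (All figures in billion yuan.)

C = 5747.87

MPS = ΔS/ΔY = (635.85 − 534.87)/(4405 − 3811) = 100.98/594 = 0.17
MPC = 1 − MPS = 0.83
Autonomous saving = 534.87 − 0.17(3811) = -113, so a = 113
C = 113 + 0.83(6789) = 113 + 5634.87 = 5747.87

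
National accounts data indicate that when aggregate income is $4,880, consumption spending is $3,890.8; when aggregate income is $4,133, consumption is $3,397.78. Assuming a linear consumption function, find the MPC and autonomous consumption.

MPC = 0.66; a = 670

MPC = ΔC/ΔY = (3890.8 − 3397.78)/(4880 − 4133) = 493.02/747 = 0.66
a = C − MPC·Y = 3397.78 − 0.66(4133) = 3397.78 − 2727.78 = 670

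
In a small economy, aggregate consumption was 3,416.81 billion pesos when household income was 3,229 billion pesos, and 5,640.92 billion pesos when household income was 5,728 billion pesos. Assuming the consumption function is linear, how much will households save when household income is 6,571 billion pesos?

S = 179.81

MPC = (5640.92 − 3416.81)/(5728 − 3229) = 2224.11/2499 = 0.89
a = 3416.81 − 0.89(3229) = 3416.81 − 2873.81 = 543
C = 543 + 0.89(6571) = 6391.19
S = 6571 − 6391.19 = 179.81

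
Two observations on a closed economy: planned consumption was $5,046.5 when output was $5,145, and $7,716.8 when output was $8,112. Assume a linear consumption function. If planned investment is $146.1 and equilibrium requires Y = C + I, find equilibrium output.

Y = 5621

MPC = (7716.8 − 5046.5)/(8112 − 5145) = 2670.3/2967 = 0.9
a = 5046.5 − 0.9(5145) = 416
Equilibrium: Y = 416 + 0.9Y + 146.1
0.1Y = 562.1, so Y = 562.1/0.1 = 5621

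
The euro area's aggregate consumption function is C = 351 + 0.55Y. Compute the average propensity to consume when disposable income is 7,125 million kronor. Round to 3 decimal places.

C = 351 + 0.55(7125) = 4269.75
APC = C/Y = 4269.75/7125 = 0.599

APC = 0.599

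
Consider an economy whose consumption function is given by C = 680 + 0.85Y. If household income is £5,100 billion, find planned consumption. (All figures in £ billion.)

C = 680 + 0.85(5100) = 680 + 4335 = 5015

C = 5015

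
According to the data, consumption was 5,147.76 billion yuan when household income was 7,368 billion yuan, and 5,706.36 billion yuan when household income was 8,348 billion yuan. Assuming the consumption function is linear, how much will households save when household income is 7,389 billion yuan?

S = 2229.27

MPC = (5706.36 − 5147.76)/(8348 − 7368) = 558.6/980 = 0.57
a = 5147.76 − 0.57(7368) = 5147.76 − 4199.76 = 948
C = 948 + 0.57(7389) = 5159.73
S = 7389 − 5159.73 = 2229.27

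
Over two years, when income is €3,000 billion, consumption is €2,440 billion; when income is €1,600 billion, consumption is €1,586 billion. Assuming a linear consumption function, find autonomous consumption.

MPC = ΔC/ΔY = (2440 − 1586)/(3000 − 1600) = 854/1400 = 0.61
a = C − MPC·Y = 1586 − 0.61(1600) = 1586 − 976 = 610

a = 610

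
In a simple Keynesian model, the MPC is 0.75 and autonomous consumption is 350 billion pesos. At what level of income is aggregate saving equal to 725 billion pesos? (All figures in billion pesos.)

S = Y − C = -350 + 0.25Y
-350 + 0.25Y = 725, so 0.25Y = 1075 and Y = 4300

Y = 4300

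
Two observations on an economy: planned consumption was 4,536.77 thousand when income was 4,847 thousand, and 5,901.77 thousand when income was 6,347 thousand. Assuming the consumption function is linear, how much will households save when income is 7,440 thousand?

S = 543.6

MPC = (5901.77 − 4536.77)/(6347 − 4847) = 1365/1500 = 0.91
a = 4536.77 − 0.91(4847) = 4536.77 − 4410.77 = 126
C = 126 + 0.91(7440) = 6896.4
S = 7440 − 6896.4 = 543.6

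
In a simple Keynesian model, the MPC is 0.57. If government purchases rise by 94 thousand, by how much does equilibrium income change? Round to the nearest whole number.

The multiplier is 1/(1 − MPC) = 1/0.43.
ΔY = 94/0.43 = 218.60 ≈ 219

ΔY ≈ 219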